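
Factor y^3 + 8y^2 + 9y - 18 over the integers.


Try integer roots (divisors of -18). y=-6: p(-6)=0.
Divide out (y + 6): quotient is y^2 + 2y - 3.
Factor the quadratic: (y + 3)(y - 1)
Result: (y + 6)(y + 3)(y - 1)


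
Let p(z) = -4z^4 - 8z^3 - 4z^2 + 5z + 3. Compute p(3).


Using direct substitution:
  -4 * (3)^4 = -324
  -8 * (3)^3 = -216
  -4 * (3)^2 = -36
  5 * (3)^1 = 15
  constant: 3
Sum = -324 - 216 - 36 + 15 + 3 = -558


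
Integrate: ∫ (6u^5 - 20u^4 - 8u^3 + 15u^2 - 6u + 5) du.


Reverse power rule on each term:
  ∫ 6u^5 du = u^6
  ∫ -20u^4 du = -4u^5
  ∫ -8u^3 du = -2u^4
  ∫ 15u^2 du = 5u^3
  ∫ -6u du = -3u^2
  ∫ 5 du = 5u
F(u) = u^6 - 4u^5 - 2u^4 + 5u^3 - 3u^2 + 5u + C


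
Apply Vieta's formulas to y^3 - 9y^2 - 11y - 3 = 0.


Monic cubic y^3+by^2+cy+d=0: sum=-b, pairwise sum=c, product=-d.
b=-9, c=-11, d=-3
r1+r2+r3 = 9
r1r2+r1r3+r2r3 = -11
r1r2r3 = 3


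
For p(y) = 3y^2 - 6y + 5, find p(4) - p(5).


p(4) = 29
p(5) = 50
p(4) - p(5) = 29 - 50 = -21


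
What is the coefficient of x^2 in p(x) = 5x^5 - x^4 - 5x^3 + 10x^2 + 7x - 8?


Read off the coefficient of x^2: 10


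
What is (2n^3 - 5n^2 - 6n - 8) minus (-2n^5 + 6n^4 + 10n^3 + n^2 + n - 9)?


Distribute the minus sign:
  (2n^3 - 5n^2 - 6n - 8)
- (-2n^5 + 6n^4 + 10n^3 + n^2 + n - 9)
Negate second polynomial: 2n^5 - 6n^4 - 10n^3 - n^2 - n + 9
Add: 2n^5 - 6n^4 - 8n^3 - 6n^2 - 7n + 1


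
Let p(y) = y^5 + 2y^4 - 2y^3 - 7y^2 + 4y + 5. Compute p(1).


Using direct substitution:
  1 * (1)^5 = 1
  2 * (1)^4 = 2
  -2 * (1)^3 = -2
  -7 * (1)^2 = -7
  4 * (1)^1 = 4
  constant: 5
Sum = 1 + 2 - 2 - 7 + 4 + 5 = 3


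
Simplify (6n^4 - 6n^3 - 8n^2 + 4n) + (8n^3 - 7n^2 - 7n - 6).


Align terms by degree and add:
  6n^4 - 6n^3 - 8n^2 + 4n
+ 8n^3 - 7n^2 - 7n - 6
= 6n^4 + 2n^3 - 15n^2 - 3n - 6


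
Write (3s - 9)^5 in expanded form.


Expand (3s - 9)^5 by repeated multiplication:
  (3s - 9)^2 = 9s^2 - 54s + 81
  (3s - 9)^3 = 27s^3 - 243s^2 + 729s - 729
  (3s - 9)^4 = 81s^4 - 972s^3 + 4374s^2 - 8748s + 6561
= 243s^5 - 3645s^4 + 21870s^3 - 65610s^2 + 98415s - 59049


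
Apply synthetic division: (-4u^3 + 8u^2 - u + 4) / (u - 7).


Synthetic division with c = 7. Coefficients: -4, 8, -1, 4
Bring down -4.
  -4 * 7 = -28; -28 + 8 = -20
  -20 * 7 = -140; -140 - 1 = -141
  -141 * 7 = -987; -987 + 4 = -983
Quotient: -4u^2 - 20u - 141, Remainder: -983


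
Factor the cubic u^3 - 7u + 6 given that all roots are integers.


Try integer roots (divisors of 6). u=-3: p(-3)=0.
Divide out (u + 3): quotient is u^2 - 3u + 2.
Factor the quadratic: (u - 2)(u - 1)
Result: (u + 3)(u - 2)(u - 1)


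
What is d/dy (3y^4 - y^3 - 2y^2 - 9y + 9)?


Apply the power rule term by term:
  d/dy(3y^4) = 12y^3
  d/dy(-y^3) = -3y^2
  d/dy(-2y^2) = -4y
  d/dy(-9y) = -9
  d/dy(9) = 0
p'(y) = 12y^3 - 3y^2 - 4y - 9


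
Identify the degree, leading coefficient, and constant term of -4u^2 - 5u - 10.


Highest power of u is 2, with coefficient -4. Constant term is -10.
Degree = 2, leading coefficient = -4, constant term = -10


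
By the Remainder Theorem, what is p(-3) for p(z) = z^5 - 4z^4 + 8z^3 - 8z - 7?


By the Remainder Theorem, the remainder equals p(-3):
  1*(-3)^5 = -243
  -4*(-3)^4 = -324
  8*(-3)^3 = -216
  0*(-3)^2 = 0
  -8*(-3)^1 = 24
  constant: -7
Sum: -243 - 324 - 216 + 0 + 24 - 7 = -766


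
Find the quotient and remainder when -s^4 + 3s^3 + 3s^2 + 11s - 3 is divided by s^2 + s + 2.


(-s^4 + 3s^3 + 3s^2 + 11s - 3) / (s^2 + s + 2)
Step 1: -s^2 * (s^2 + s + 2) = -s^4 - s^3 - 2s^2; subtract.
Step 2: 4s * (s^2 + s + 2) = 4s^3 + 4s^2 + 8s; subtract.
Step 3: 1 * (s^2 + s + 2) = s^2 + s + 2; subtract.
Quotient: -s^2 + 4s + 1, Remainder: 2s - 5


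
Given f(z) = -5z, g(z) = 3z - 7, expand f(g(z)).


Substitute g(z) into f:
f(g(z)) = -5*(3z - 7)
Expand and combine: -15z + 35


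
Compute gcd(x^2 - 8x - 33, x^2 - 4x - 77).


Factor each:
  x^2 - 8x - 33 = (x - 11)(x + 3)
  x^2 - 4x - 77 = (x - 11)(x + 7)
Common monic factor: x - 11


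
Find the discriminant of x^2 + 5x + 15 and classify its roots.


D = b^2 - 4ac = (5)^2 - 4(1)(15) = 25 - 60 = -35
Since D < 0: two complex conjugate roots (no real roots)


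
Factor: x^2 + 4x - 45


Roots satisfy r1 + r2 = -b/a = -4 and r1*r2 = c/a = -45.
So r1 = 5, r2 = -9.
x^2 + 4x - 45 = (x - r1)(x - r2) = (x - 5)(x + 9)


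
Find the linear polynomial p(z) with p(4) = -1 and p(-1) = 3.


p(z) = mz + b. Using p(4)=-1, p(-1)=3:
m = (-1 - 3)/(4 + 1) = -4/5 = -4/5
b = -1 - m*(4) = -1 + 16/5 = 11/5
p(z) = -(4/5)z + (11/5)


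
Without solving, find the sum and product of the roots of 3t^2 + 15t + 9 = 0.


For at^2+bt+c=0: sum = -b/a, product = c/a.
a=3, b=15, c=9
Sum = -(15)/3 = -5
Product = (9)/3 = 3


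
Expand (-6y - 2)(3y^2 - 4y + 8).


Distribute each term of the first polynomial:
  (-6y)(3y^2 - 4y + 8) = -18y^3 + 24y^2 - 48y
  (-2)(3y^2 - 4y + 8) = -6y^2 + 8y - 16
Sum: -18y^3 + 18y^2 - 40y - 16


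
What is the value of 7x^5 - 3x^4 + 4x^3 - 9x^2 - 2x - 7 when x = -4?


Using direct substitution:
  7 * (-4)^5 = -7168
  -3 * (-4)^4 = -768
  4 * (-4)^3 = -256
  -9 * (-4)^2 = -144
  -2 * (-4)^1 = 8
  constant: -7
Sum = -7168 - 768 - 256 - 144 + 8 - 7 = -8335


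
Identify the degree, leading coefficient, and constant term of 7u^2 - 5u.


Highest power of u is 2, with coefficient 7. Constant term is 0.
Degree = 2, leading coefficient = 7, constant term = 0


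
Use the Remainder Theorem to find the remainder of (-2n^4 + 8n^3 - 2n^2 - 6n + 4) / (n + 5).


By the Remainder Theorem, the remainder equals p(-5):
  -2*(-5)^4 = -1250
  8*(-5)^3 = -1000
  -2*(-5)^2 = -50
  -6*(-5)^1 = 30
  constant: 4
Sum: -1250 - 1000 - 50 + 30 + 4 = -2266


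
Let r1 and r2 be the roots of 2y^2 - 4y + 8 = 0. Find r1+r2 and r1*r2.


For ay^2+by+c=0: sum = -b/a, product = c/a.
a=2, b=-4, c=8
Sum = -(-4)/2 = 2
Product = (8)/2 = 4


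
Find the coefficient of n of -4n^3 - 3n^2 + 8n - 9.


Read off the coefficient of n: 8


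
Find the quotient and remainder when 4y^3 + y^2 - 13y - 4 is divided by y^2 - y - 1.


(4y^3 + y^2 - 13y - 4) / (y^2 - y - 1)
Step 1: 4y * (y^2 - y - 1) = 4y^3 - 4y^2 - 4y; subtract.
Step 2: 5 * (y^2 - y - 1) = 5y^2 - 5y - 5; subtract.
Quotient: 4y + 5, Remainder: -4y + 1


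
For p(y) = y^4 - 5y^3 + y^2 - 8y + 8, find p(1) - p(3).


p(1) = -3
p(3) = -61
p(1) - p(3) = -3 + 61 = 58


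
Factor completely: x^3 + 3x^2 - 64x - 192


Try integer roots (divisors of -192). x=-3: p(-3)=0.
Divide out (x + 3): quotient is x^2 - 64.
Factor the quadratic: (x + 8)(x - 8)
Result: (x + 3)(x + 8)(x - 8)


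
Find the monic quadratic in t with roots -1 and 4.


p(t) = (t + 1)(t - 4)
Expand: t^2 - 3t - 4


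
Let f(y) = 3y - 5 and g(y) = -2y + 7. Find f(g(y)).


Substitute g(y) into f:
f(g(y)) = 3*(-2y + 7) + (-5)
Expand and combine: -6y + 16


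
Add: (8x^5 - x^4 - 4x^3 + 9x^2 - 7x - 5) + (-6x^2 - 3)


Align terms by degree and add:
  8x^5 - x^4 - 4x^3 + 9x^2 - 7x - 5
  -6x^2 - 3
= 8x^5 - x^4 - 4x^3 + 3x^2 - 7x - 8


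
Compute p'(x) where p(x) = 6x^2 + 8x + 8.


Apply the power rule term by term:
  d/dx(6x^2) = 12x
  d/dx(8x) = 8
  d/dx(8) = 0
p'(x) = 12x + 8


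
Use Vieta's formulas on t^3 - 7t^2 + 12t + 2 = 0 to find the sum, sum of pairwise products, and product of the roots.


Monic cubic t^3+bt^2+ct+d=0: sum=-b, pairwise sum=c, product=-d.
b=-7, c=12, d=2
r1+r2+r3 = 7
r1r2+r1r3+r2r3 = 12
r1r2r3 = -2


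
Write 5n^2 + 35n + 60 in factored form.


Roots satisfy r1 + r2 = -b/a = -7 and r1*r2 = c/a = 12.
So r1 = -4, r2 = -3.
5n^2 + 35n + 60 = 5(n - r1)(n - r2) = 5(n + 4)(n + 3)


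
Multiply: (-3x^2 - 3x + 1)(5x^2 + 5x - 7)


Distribute each term of the first polynomial:
  (-3x^2)(5x^2 + 5x - 7) = -15x^4 - 15x^3 + 21x^2
  (-3x)(5x^2 + 5x - 7) = -15x^3 - 15x^2 + 21x
  (1)(5x^2 + 5x - 7) = 5x^2 + 5x - 7
Sum: -15x^4 - 30x^3 + 11x^2 + 26x - 7


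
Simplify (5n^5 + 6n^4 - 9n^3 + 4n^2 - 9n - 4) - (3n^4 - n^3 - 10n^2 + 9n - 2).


Distribute the minus sign:
  (5n^5 + 6n^4 - 9n^3 + 4n^2 - 9n - 4)
- (3n^4 - n^3 - 10n^2 + 9n - 2)
Negate second polynomial: -3n^4 + n^3 + 10n^2 - 9n + 2
Add: 5n^5 + 3n^4 - 8n^3 + 14n^2 - 18n - 2


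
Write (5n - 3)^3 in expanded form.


Expand (5n - 3)^3 by repeated multiplication:
  (5n - 3)^2 = 25n^2 - 30n + 9
= 125n^3 - 225n^2 + 135n - 27


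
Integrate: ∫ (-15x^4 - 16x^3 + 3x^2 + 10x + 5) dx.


Reverse power rule on each term:
  ∫ -15x^4 dx = -3x^5
  ∫ -16x^3 dx = -4x^4
  ∫ 3x^2 dx = x^3
  ∫ 10x dx = 5x^2
  ∫ 5 dx = 5x
F(x) = -3x^5 - 4x^4 + x^3 + 5x^2 + 5x + C


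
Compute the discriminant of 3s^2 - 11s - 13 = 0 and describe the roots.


D = b^2 - 4ac = (-11)^2 - 4(3)(-13) = 121 + 156 = 277
Since D > 0: two distinct irrational roots


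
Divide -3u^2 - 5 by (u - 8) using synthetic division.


Synthetic division with c = 8. Coefficients: -3, 0, -5
Bring down -3.
  -3 * 8 = -24; -24 + 0 = -24
  -24 * 8 = -192; -192 - 5 = -197
Quotient: -3u - 24, Remainder: -197


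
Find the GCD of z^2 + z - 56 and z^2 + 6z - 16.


Factor each:
  z^2 + z - 56 = (z + 8)(z - 7)
  z^2 + 6z - 16 = (z + 8)(z - 2)
Common monic factor: z + 8


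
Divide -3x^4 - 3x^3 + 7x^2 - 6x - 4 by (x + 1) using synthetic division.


Synthetic division with c = -1. Coefficients: -3, -3, 7, -6, -4
Bring down -3.
  -3 * -1 = 3; 3 - 3 = 0
  0 * -1 = 0; 0 + 7 = 7
  7 * -1 = -7; -7 - 6 = -13
  -13 * -1 = 13; 13 - 4 = 9
Quotient: -3x^3 + 7x - 13, Remainder: 9


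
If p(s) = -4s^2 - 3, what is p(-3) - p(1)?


p(-3) = -39
p(1) = -7
p(-3) - p(1) = -39 + 7 = -32


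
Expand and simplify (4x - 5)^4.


Expand (4x - 5)^4 by repeated multiplication:
  (4x - 5)^2 = 16x^2 - 40x + 25
  (4x - 5)^3 = 64x^3 - 240x^2 + 300x - 125
= 256x^4 - 1280x^3 + 2400x^2 - 2000x + 625


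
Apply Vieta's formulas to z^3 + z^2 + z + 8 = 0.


Monic cubic z^3+bz^2+cz+d=0: sum=-b, pairwise sum=c, product=-d.
b=1, c=1, d=8
r1+r2+r3 = -1
r1r2+r1r3+r2r3 = 1
r1r2r3 = -8


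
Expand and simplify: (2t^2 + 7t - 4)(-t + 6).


Distribute each term of the first polynomial:
  (2t^2)(-t + 6) = -2t^3 + 12t^2
  (7t)(-t + 6) = -7t^2 + 42t
  (-4)(-t + 6) = 4t - 24
Sum: -2t^3 + 5t^2 + 46t - 24


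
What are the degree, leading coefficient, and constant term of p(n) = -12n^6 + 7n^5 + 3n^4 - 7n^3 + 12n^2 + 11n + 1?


Highest power of n is 6, with coefficient -12. Constant term is 1.
Degree = 6, leading coefficient = -12, constant term = 1


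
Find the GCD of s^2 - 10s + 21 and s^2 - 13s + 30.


Factor each:
  s^2 - 10s + 21 = (s - 3)(s - 7)
  s^2 - 13s + 30 = (s - 3)(s - 10)
Common monic factor: s - 3


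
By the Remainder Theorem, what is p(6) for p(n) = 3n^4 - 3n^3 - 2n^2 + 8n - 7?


By the Remainder Theorem, the remainder equals p(6):
  3*(6)^4 = 3888
  -3*(6)^3 = -648
  -2*(6)^2 = -72
  8*(6)^1 = 48
  constant: -7
Sum: 3888 - 648 - 72 + 48 - 7 = 3209


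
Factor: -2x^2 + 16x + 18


Roots satisfy r1 + r2 = -b/a = 8 and r1*r2 = c/a = -9.
So r1 = -1, r2 = 9.
-2x^2 + 16x + 18 = -2(x - r1)(x - r2) = -2(x + 1)(x - 9)


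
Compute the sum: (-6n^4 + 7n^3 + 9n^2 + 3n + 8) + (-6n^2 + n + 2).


Align terms by degree and add:
  -6n^4 + 7n^3 + 9n^2 + 3n + 8
  -6n^2 + n + 2
= -6n^4 + 7n^3 + 3n^2 + 4n + 10


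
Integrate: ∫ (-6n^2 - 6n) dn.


Reverse power rule on each term:
  ∫ -6n^2 dn = -2n^3
  ∫ -6n dn = -3n^2
F(n) = -2n^3 - 3n^2 + C


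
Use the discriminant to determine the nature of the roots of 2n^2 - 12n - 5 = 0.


D = b^2 - 4ac = (-12)^2 - 4(2)(-5) = 144 + 40 = 184
Since D > 0: two distinct irrational roots


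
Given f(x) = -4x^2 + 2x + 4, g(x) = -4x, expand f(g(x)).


Substitute g(x) into f:
f(g(x)) = -4*(-4x)^2 + 2*(-4x) + 4
(-4x)^2 = 16x^2
Expand and combine: -64x^2 - 8x + 4


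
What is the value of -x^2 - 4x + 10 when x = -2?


Using direct substitution:
  -1 * (-2)^2 = -4
  -4 * (-2)^1 = 8
  constant: 10
Sum = -4 + 8 + 10 = 14


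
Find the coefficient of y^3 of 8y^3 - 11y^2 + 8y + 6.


Read off the coefficient of y^3: 8


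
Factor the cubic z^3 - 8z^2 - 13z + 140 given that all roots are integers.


Try integer roots (divisors of 140). z=5: p(5)=0.
Divide out (z - 5): quotient is z^2 - 3z - 28.
Factor the quadratic: (z - 7)(z + 4)
Result: (z - 5)(z - 7)(z + 4)


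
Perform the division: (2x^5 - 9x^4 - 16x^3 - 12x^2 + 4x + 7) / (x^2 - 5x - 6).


(2x^5 - 9x^4 - 16x^3 - 12x^2 + 4x + 7) / (x^2 - 5x - 6)
Step 1: 2x^3 * (x^2 - 5x - 6) = 2x^5 - 10x^4 - 12x^3; subtract.
Step 2: x^2 * (x^2 - 5x - 6) = x^4 - 5x^3 - 6x^2; subtract.
Step 3: x * (x^2 - 5x - 6) = x^3 - 5x^2 - 6x; subtract.
Step 4: -1 * (x^2 - 5x - 6) = -x^2 + 5x + 6; subtract.
Quotient: 2x^3 + x^2 + x - 1, Remainder: 5x + 1


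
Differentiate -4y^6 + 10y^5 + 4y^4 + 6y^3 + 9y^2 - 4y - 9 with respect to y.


Apply the power rule term by term:
  d/dy(-4y^6) = -24y^5
  d/dy(10y^5) = 50y^4
  d/dy(4y^4) = 16y^3
  d/dy(6y^3) = 18y^2
  d/dy(9y^2) = 18y
  d/dy(-4y) = -4
  d/dy(-9) = 0
p'(y) = -24y^5 + 50y^4 + 16y^3 + 18y^2 + 18y - 4


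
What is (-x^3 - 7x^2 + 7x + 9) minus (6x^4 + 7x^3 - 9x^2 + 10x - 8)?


Distribute the minus sign:
  (-x^3 - 7x^2 + 7x + 9)
- (6x^4 + 7x^3 - 9x^2 + 10x - 8)
Negate second polynomial: -6x^4 - 7x^3 + 9x^2 - 10x + 8
Add: -6x^4 - 8x^3 + 2x^2 - 3x + 17


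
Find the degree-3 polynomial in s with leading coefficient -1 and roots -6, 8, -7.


p(s) = -(s + 6)(s - 8)(s + 7)
Expand: -s^3 - 5s^2 + 62s + 336


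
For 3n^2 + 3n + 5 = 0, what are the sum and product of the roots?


For an^2+bn+c=0: sum = -b/a, product = c/a.
a=3, b=3, c=5
Sum = -(3)/3 = -1
Product = (5)/3 = 5/3


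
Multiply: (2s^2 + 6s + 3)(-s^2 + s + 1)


Distribute each term of the first polynomial:
  (2s^2)(-s^2 + s + 1) = -2s^4 + 2s^3 + 2s^2
  (6s)(-s^2 + s + 1) = -6s^3 + 6s^2 + 6s
  (3)(-s^2 + s + 1) = -3s^2 + 3s + 3
Sum: -2s^4 - 4s^3 + 5s^2 + 9s + 3


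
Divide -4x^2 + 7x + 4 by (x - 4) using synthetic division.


Synthetic division with c = 4. Coefficients: -4, 7, 4
Bring down -4.
  -4 * 4 = -16; -16 + 7 = -9
  -9 * 4 = -36; -36 + 4 = -32
Quotient: -4x - 9, Remainder: -32


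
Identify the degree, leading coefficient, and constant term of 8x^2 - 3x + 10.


Highest power of x is 2, with coefficient 8. Constant term is 10.
Degree = 2, leading coefficient = 8, constant term = 10


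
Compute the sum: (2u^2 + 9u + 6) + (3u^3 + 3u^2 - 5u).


Align terms by degree and add:
  2u^2 + 9u + 6
+ 3u^3 + 3u^2 - 5u
= 3u^3 + 5u^2 + 4u + 6


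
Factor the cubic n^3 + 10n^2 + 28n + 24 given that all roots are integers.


Try integer roots (divisors of 24). n=-2: p(-2)=0.
Divide out (n + 2): quotient is n^2 + 8n + 12.
Factor the quadratic: (n + 2)(n + 6)
Result: (n + 2)(n + 2)(n + 6)


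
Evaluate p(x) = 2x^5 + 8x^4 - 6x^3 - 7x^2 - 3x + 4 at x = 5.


Using direct substitution:
  2 * (5)^5 = 6250
  8 * (5)^4 = 5000
  -6 * (5)^3 = -750
  -7 * (5)^2 = -175
  -3 * (5)^1 = -15
  constant: 4
Sum = 6250 + 5000 - 750 - 175 - 15 + 4 = 10314


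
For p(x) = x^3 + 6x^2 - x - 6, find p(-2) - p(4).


p(-2) = 12
p(4) = 150
p(-2) - p(4) = 12 - 150 = -138


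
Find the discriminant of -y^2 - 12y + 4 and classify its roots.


D = b^2 - 4ac = (-12)^2 - 4(-1)(4) = 144 + 16 = 160
Since D > 0: two distinct irrational roots


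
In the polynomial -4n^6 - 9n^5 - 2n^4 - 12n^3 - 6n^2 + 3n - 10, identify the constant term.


Read off the constant term: -10


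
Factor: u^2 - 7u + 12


Roots satisfy r1 + r2 = -b/a = 7 and r1*r2 = c/a = 12.
So r1 = 3, r2 = 4.
u^2 - 7u + 12 = (u - r1)(u - r2) = (u - 3)(u - 4)


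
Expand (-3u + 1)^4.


Expand (-3u + 1)^4 by repeated multiplication:
  (-3u + 1)^2 = 9u^2 - 6u + 1
  (-3u + 1)^3 = -27u^3 + 27u^2 - 9u + 1
= 81u^4 - 108u^3 + 54u^2 - 12u + 1


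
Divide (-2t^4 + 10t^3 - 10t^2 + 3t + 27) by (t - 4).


(-2t^4 + 10t^3 - 10t^2 + 3t + 27) / (t - 4)
Step 1: -2t^3 * (t - 4) = -2t^4 + 8t^3; subtract.
Step 2: 2t^2 * (t - 4) = 2t^3 - 8t^2; subtract.
Step 3: -2t * (t - 4) = -2t^2 + 8t; subtract.
Step 4: -5 * (t - 4) = -5t + 20; subtract.
Quotient: -2t^3 + 2t^2 - 2t - 5, Remainder: 7


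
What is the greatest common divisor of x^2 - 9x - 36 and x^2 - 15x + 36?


Factor each:
  x^2 - 9x - 36 = (x - 12)(x + 3)
  x^2 - 15x + 36 = (x - 12)(x - 3)
Common monic factor: x - 12


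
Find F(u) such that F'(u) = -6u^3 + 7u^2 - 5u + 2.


Reverse power rule on each term:
  ∫ -6u^3 du = -(3/2)u^4
  ∫ 7u^2 du = (7/3)u^3
  ∫ -5u du = -(5/2)u^2
  ∫ 2 du = 2u
F(u) = -(3/2)u^4 + (7/3)u^3 - (5/2)u^2 + 2u + C


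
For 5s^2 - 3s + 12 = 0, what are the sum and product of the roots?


For as^2+bs+c=0: sum = -b/a, product = c/a.
a=5, b=-3, c=12
Sum = -(-3)/5 = 3/5
Product = (12)/5 = 12/5


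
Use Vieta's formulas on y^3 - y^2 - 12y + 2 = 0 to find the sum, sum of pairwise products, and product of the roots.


Monic cubic y^3+by^2+cy+d=0: sum=-b, pairwise sum=c, product=-d.
b=-1, c=-12, d=2
r1+r2+r3 = 1
r1r2+r1r3+r2r3 = -12
r1r2r3 = -2


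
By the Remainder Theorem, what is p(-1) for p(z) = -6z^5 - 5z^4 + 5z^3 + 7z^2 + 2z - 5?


By the Remainder Theorem, the remainder equals p(-1):
  -6*(-1)^5 = 6
  -5*(-1)^4 = -5
  5*(-1)^3 = -5
  7*(-1)^2 = 7
  2*(-1)^1 = -2
  constant: -5
Sum: 6 - 5 - 5 + 7 - 2 - 5 = -4


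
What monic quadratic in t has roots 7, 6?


p(t) = (t - 7)(t - 6)
Expand: t^2 - 13t + 42


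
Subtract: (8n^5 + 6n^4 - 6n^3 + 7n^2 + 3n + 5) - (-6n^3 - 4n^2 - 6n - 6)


Distribute the minus sign:
  (8n^5 + 6n^4 - 6n^3 + 7n^2 + 3n + 5)
- (-6n^3 - 4n^2 - 6n - 6)
Negate second polynomial: 6n^3 + 4n^2 + 6n + 6
Add: 8n^5 + 6n^4 + 11n^2 + 9n + 11


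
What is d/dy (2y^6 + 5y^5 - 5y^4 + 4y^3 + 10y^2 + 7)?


Apply the power rule term by term:
  d/dy(2y^6) = 12y^5
  d/dy(5y^5) = 25y^4
  d/dy(-5y^4) = -20y^3
  d/dy(4y^3) = 12y^2
  d/dy(10y^2) = 20y
  d/dy(7) = 0
p'(y) = 12y^5 + 25y^4 - 20y^3 + 12y^2 + 20y


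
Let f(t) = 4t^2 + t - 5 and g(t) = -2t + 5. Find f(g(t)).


Substitute g(t) into f:
f(g(t)) = 4*(-2t + 5)^2 + 1*(-2t + 5) + (-5)
(-2t + 5)^2 = 4t^2 - 20t + 25
Expand and combine: 16t^2 - 82t + 100


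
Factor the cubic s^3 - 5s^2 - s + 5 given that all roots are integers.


Try integer roots (divisors of 5). s=1: p(1)=0.
Divide out (s - 1): quotient is s^2 - 4s - 5.
Factor the quadratic: (s - 5)(s + 1)
Result: (s - 1)(s - 5)(s + 1)


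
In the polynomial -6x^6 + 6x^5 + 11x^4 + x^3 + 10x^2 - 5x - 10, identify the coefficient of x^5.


Read off the coefficient of x^5: 6


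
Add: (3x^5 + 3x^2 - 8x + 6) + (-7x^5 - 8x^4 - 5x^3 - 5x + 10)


Align terms by degree and add:
  3x^5 + 3x^2 - 8x + 6
  -7x^5 - 8x^4 - 5x^3 - 5x + 10
= -4x^5 - 8x^4 - 5x^3 + 3x^2 - 13x + 16


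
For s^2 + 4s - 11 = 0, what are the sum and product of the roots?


For as^2+bs+c=0: sum = -b/a, product = c/a.
a=1, b=4, c=-11
Sum = -(4)/1 = -4
Product = (-11)/1 = -11


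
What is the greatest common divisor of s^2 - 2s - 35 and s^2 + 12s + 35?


Factor each:
  s^2 - 2s - 35 = (s + 5)(s - 7)
  s^2 + 12s + 35 = (s + 5)(s + 7)
Common monic factor: s + 5


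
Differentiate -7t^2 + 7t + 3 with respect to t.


Apply the power rule term by term:
  d/dt(-7t^2) = -14t
  d/dt(7t) = 7
  d/dt(3) = 0
p'(t) = -14t + 7


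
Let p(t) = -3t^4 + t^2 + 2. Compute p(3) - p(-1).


p(3) = -232
p(-1) = 0
p(3) - p(-1) = -232 = -232


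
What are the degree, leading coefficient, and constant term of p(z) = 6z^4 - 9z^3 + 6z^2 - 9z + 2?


Highest power of z is 4, with coefficient 6. Constant term is 2.
Degree = 4, leading coefficient = 6, constant term = 2


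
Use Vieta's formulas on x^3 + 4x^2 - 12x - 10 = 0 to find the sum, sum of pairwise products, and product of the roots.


Monic cubic x^3+bx^2+cx+d=0: sum=-b, pairwise sum=c, product=-d.
b=4, c=-12, d=-10
r1+r2+r3 = -4
r1r2+r1r3+r2r3 = -12
r1r2r3 = 10


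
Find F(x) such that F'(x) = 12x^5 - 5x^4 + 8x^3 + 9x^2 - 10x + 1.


Reverse power rule on each term:
  ∫ 12x^5 dx = 2x^6
  ∫ -5x^4 dx = -x^5
  ∫ 8x^3 dx = 2x^4
  ∫ 9x^2 dx = 3x^3
  ∫ -10x dx = -5x^2
  ∫ 1 dx = x
F(x) = 2x^6 - x^5 + 2x^4 + 3x^3 - 5x^2 + x + C


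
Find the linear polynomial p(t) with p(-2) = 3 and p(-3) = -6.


p(t) = mt + b. Using p(-2)=3, p(-3)=-6:
m = (3 + 6)/(-2 + 3) = 9/1 = 9
b = 3 - m*(-2) = 3 + 18 = 21
p(t) = 9t + 21


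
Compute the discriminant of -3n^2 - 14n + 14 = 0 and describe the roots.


D = b^2 - 4ac = (-14)^2 - 4(-3)(14) = 196 + 168 = 364
Since D > 0: two distinct irrational roots


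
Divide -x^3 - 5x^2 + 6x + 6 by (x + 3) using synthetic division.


Synthetic division with c = -3. Coefficients: -1, -5, 6, 6
Bring down -1.
  -1 * -3 = 3; 3 - 5 = -2
  -2 * -3 = 6; 6 + 6 = 12
  12 * -3 = -36; -36 + 6 = -30
Quotient: -x^2 - 2x + 12, Remainder: -30


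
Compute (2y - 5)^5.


Expand (2y - 5)^5 by repeated multiplication:
  (2y - 5)^2 = 4y^2 - 20y + 25
  (2y - 5)^3 = 8y^3 - 60y^2 + 150y - 125
  (2y - 5)^4 = 16y^4 - 160y^3 + 600y^2 - 1000y + 625
= 32y^5 - 400y^4 + 2000y^3 - 5000y^2 + 6250y - 3125


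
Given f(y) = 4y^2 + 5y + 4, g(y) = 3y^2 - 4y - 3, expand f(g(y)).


Substitute g(y) into f:
f(g(y)) = 4*(3y^2 - 4y - 3)^2 + 5*(3y^2 - 4y - 3) + 4
(3y^2 - 4y - 3)^2 = 9y^4 - 24y^3 - 2y^2 + 24y + 9
Expand and combine: 36y^4 - 96y^3 + 7y^2 + 76y + 25


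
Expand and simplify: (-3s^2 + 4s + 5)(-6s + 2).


Distribute each term of the first polynomial:
  (-3s^2)(-6s + 2) = 18s^3 - 6s^2
  (4s)(-6s + 2) = -24s^2 + 8s
  (5)(-6s + 2) = -30s + 10
Sum: 18s^3 - 30s^2 - 22s + 10


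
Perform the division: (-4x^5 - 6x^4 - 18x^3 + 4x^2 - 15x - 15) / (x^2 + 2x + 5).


(-4x^5 - 6x^4 - 18x^3 + 4x^2 - 15x - 15) / (x^2 + 2x + 5)
Step 1: -4x^3 * (x^2 + 2x + 5) = -4x^5 - 8x^4 - 20x^3; subtract.
Step 2: 2x^2 * (x^2 + 2x + 5) = 2x^4 + 4x^3 + 10x^2; subtract.
Step 3: -2x * (x^2 + 2x + 5) = -2x^3 - 4x^2 - 10x; subtract.
Step 4: -2 * (x^2 + 2x + 5) = -2x^2 - 4x - 10; subtract.
Quotient: -4x^3 + 2x^2 - 2x - 2, Remainder: -x - 5


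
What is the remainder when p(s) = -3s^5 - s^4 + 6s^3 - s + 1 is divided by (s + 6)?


By the Remainder Theorem, the remainder equals p(-6):
  -3*(-6)^5 = 23328
  -1*(-6)^4 = -1296
  6*(-6)^3 = -1296
  0*(-6)^2 = 0
  -1*(-6)^1 = 6
  constant: 1
Sum: 23328 - 1296 - 1296 + 0 + 6 + 1 = 20743


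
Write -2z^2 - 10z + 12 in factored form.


Roots satisfy r1 + r2 = -b/a = -5 and r1*r2 = c/a = -6.
So r1 = -6, r2 = 1.
-2z^2 - 10z + 12 = -2(z - r1)(z - r2) = -2(z + 6)(z - 1)


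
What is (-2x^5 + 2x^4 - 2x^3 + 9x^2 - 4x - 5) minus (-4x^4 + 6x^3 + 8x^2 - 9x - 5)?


Distribute the minus sign:
  (-2x^5 + 2x^4 - 2x^3 + 9x^2 - 4x - 5)
- (-4x^4 + 6x^3 + 8x^2 - 9x - 5)
Negate second polynomial: 4x^4 - 6x^3 - 8x^2 + 9x + 5
Add: -2x^5 + 6x^4 - 8x^3 + x^2 + 5x


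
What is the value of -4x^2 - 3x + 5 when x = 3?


Using direct substitution:
  -4 * (3)^2 = -36
  -3 * (3)^1 = -9
  constant: 5
Sum = -36 - 9 + 5 = -40


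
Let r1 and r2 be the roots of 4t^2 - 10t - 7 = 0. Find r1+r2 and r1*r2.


For at^2+bt+c=0: sum = -b/a, product = c/a.
a=4, b=-10, c=-7
Sum = -(-10)/4 = 5/2
Product = (-7)/4 = -7/4


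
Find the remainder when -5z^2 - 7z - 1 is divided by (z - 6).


By the Remainder Theorem, the remainder equals p(6):
  -5*(6)^2 = -180
  -7*(6)^1 = -42
  constant: -1
Sum: -180 - 42 - 1 = -223


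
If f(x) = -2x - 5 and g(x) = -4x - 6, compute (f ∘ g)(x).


Substitute g(x) into f:
f(g(x)) = -2*(-4x - 6) + (-5)
Expand and combine: 8x + 7


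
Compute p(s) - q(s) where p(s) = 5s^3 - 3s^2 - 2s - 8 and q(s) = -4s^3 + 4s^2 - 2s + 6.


Distribute the minus sign:
  (5s^3 - 3s^2 - 2s - 8)
- (-4s^3 + 4s^2 - 2s + 6)
Negate second polynomial: 4s^3 - 4s^2 + 2s - 6
Add: 9s^3 - 7s^2 - 14


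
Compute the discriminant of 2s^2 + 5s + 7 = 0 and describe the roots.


D = b^2 - 4ac = (5)^2 - 4(2)(7) = 25 - 56 = -31
Since D < 0: two complex conjugate roots (no real roots)


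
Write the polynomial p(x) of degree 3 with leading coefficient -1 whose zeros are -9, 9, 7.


p(x) = -(x + 9)(x - 9)(x - 7)
Expand: -x^3 + 7x^2 + 81x - 567


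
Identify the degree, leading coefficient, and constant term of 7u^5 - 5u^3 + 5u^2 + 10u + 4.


Highest power of u is 5, with coefficient 7. Constant term is 4.
Degree = 5, leading coefficient = 7, constant term = 4


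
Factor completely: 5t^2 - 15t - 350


Roots satisfy r1 + r2 = -b/a = 3 and r1*r2 = c/a = -70.
So r1 = 10, r2 = -7.
5t^2 - 15t - 350 = 5(t - r1)(t - r2) = 5(t - 10)(t + 7)


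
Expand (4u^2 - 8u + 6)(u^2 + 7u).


Distribute each term of the first polynomial:
  (4u^2)(u^2 + 7u) = 4u^4 + 28u^3
  (-8u)(u^2 + 7u) = -8u^3 - 56u^2
  (6)(u^2 + 7u) = 6u^2 + 42u
Sum: 4u^4 + 20u^3 - 50u^2 + 42u


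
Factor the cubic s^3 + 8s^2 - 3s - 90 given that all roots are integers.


Try integer roots (divisors of -90). s=-6: p(-6)=0.
Divide out (s + 6): quotient is s^2 + 2s - 15.
Factor the quadratic: (s - 3)(s + 5)
Result: (s + 6)(s - 3)(s + 5)


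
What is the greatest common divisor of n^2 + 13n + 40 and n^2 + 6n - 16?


Factor each:
  n^2 + 13n + 40 = (n + 8)(n + 5)
  n^2 + 6n - 16 = (n + 8)(n - 2)
Common monic factor: n + 8


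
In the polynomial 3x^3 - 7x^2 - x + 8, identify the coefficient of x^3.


Read off the coefficient of x^3: 3


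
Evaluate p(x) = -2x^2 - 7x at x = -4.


Using direct substitution:
  -2 * (-4)^2 = -32
  -7 * (-4)^1 = 28
  constant: 0
Sum = -32 + 28 + 0 = -4


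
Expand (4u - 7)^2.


Expand (4u - 7)^2 by repeated multiplication:
= 16u^2 - 56u + 49


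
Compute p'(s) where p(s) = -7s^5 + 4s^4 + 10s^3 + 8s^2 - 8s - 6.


Apply the power rule term by term:
  d/ds(-7s^5) = -35s^4
  d/ds(4s^4) = 16s^3
  d/ds(10s^3) = 30s^2
  d/ds(8s^2) = 16s
  d/ds(-8s) = -8
  d/ds(-6) = 0
p'(s) = -35s^4 + 16s^3 + 30s^2 + 16s - 8


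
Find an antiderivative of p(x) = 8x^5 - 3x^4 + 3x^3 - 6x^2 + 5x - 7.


Reverse power rule on each term:
  ∫ 8x^5 dx = (4/3)x^6
  ∫ -3x^4 dx = -(3/5)x^5
  ∫ 3x^3 dx = (3/4)x^4
  ∫ -6x^2 dx = -2x^3
  ∫ 5x dx = (5/2)x^2
  ∫ -7 dx = -7x
F(x) = (4/3)x^6 - (3/5)x^5 + (3/4)x^4 - 2x^3 + (5/2)x^2 - 7x + C


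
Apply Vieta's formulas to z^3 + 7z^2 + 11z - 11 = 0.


Monic cubic z^3+bz^2+cz+d=0: sum=-b, pairwise sum=c, product=-d.
b=7, c=11, d=-11
r1+r2+r3 = -7
r1r2+r1r3+r2r3 = 11
r1r2r3 = 11


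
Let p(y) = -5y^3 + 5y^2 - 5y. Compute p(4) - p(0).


p(4) = -260
p(0) = 0
p(4) - p(0) = -260 = -260


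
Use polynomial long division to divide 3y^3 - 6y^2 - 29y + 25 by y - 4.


(3y^3 - 6y^2 - 29y + 25) / (y - 4)
Step 1: 3y^2 * (y - 4) = 3y^3 - 12y^2; subtract.
Step 2: 6y * (y - 4) = 6y^2 - 24y; subtract.
Step 3: -5 * (y - 4) = -5y + 20; subtract.
Quotient: 3y^2 + 6y - 5, Remainder: 5


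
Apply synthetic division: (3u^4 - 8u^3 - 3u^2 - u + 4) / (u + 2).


Synthetic division with c = -2. Coefficients: 3, -8, -3, -1, 4
Bring down 3.
  3 * -2 = -6; -6 - 8 = -14
  -14 * -2 = 28; 28 - 3 = 25
  25 * -2 = -50; -50 - 1 = -51
  -51 * -2 = 102; 102 + 4 = 106
Quotient: 3u^3 - 14u^2 + 25u - 51, Remainder: 106


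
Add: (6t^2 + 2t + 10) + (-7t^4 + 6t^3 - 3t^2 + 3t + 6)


Align terms by degree and add:
  6t^2 + 2t + 10
  -7t^4 + 6t^3 - 3t^2 + 3t + 6
= -7t^4 + 6t^3 + 3t^2 + 5t + 16


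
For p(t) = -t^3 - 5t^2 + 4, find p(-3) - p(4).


p(-3) = -14
p(4) = -140
p(-3) - p(4) = -14 + 140 = 126


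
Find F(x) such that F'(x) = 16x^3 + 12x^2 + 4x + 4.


Reverse power rule on each term:
  ∫ 16x^3 dx = 4x^4
  ∫ 12x^2 dx = 4x^3
  ∫ 4x dx = 2x^2
  ∫ 4 dx = 4x
F(x) = 4x^4 + 4x^3 + 2x^2 + 4x + C


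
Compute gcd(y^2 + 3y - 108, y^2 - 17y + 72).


Factor each:
  y^2 + 3y - 108 = (y - 9)(y + 12)
  y^2 - 17y + 72 = (y - 9)(y - 8)
Common monic factor: y - 9


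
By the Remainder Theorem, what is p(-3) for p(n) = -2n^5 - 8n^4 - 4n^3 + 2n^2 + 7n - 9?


By the Remainder Theorem, the remainder equals p(-3):
  -2*(-3)^5 = 486
  -8*(-3)^4 = -648
  -4*(-3)^3 = 108
  2*(-3)^2 = 18
  7*(-3)^1 = -21
  constant: -9
Sum: 486 - 648 + 108 + 18 - 21 - 9 = -66


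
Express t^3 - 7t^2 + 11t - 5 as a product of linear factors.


Try integer roots (divisors of -5). t=1: p(1)=0.
Divide out (t - 1): quotient is t^2 - 6t + 5.
Factor the quadratic: (t - 1)(t - 5)
Result: (t - 1)(t - 1)(t - 5)


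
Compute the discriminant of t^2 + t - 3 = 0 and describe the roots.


D = b^2 - 4ac = (1)^2 - 4(1)(-3) = 1 + 12 = 13
Since D > 0: two distinct irrational roots


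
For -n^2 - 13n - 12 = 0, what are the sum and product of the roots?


For an^2+bn+c=0: sum = -b/a, product = c/a.
a=-1, b=-13, c=-12
Sum = -(-13)/-1 = -13
Product = (-12)/-1 = 12


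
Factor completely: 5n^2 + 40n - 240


Roots satisfy r1 + r2 = -b/a = -8 and r1*r2 = c/a = -48.
So r1 = -12, r2 = 4.
5n^2 + 40n - 240 = 5(n - r1)(n - r2) = 5(n + 12)(n - 4)


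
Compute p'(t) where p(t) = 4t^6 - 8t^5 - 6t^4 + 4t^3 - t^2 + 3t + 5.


Apply the power rule term by term:
  d/dt(4t^6) = 24t^5
  d/dt(-8t^5) = -40t^4
  d/dt(-6t^4) = -24t^3
  d/dt(4t^3) = 12t^2
  d/dt(-t^2) = -2t
  d/dt(3t) = 3
  d/dt(5) = 0
p'(t) = 24t^5 - 40t^4 - 24t^3 + 12t^2 - 2t + 3


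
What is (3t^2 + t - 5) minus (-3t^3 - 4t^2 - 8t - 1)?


Distribute the minus sign:
  (3t^2 + t - 5)
- (-3t^3 - 4t^2 - 8t - 1)
Negate second polynomial: 3t^3 + 4t^2 + 8t + 1
Add: 3t^3 + 7t^2 + 9t - 4


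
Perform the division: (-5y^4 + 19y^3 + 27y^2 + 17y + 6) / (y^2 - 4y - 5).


(-5y^4 + 19y^3 + 27y^2 + 17y + 6) / (y^2 - 4y - 5)
Step 1: -5y^2 * (y^2 - 4y - 5) = -5y^4 + 20y^3 + 25y^2; subtract.
Step 2: -y * (y^2 - 4y - 5) = -y^3 + 4y^2 + 5y; subtract.
Step 3: -2 * (y^2 - 4y - 5) = -2y^2 + 8y + 10; subtract.
Quotient: -5y^2 - y - 2, Remainder: 4y - 4


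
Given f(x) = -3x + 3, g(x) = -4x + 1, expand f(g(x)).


Substitute g(x) into f:
f(g(x)) = -3*(-4x + 1) + 3
Expand and combine: 12x


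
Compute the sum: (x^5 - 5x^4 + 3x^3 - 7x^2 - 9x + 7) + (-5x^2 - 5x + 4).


Align terms by degree and add:
  x^5 - 5x^4 + 3x^3 - 7x^2 - 9x + 7
  -5x^2 - 5x + 4
= x^5 - 5x^4 + 3x^3 - 12x^2 - 14x + 11


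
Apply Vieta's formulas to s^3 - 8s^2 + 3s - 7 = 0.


Monic cubic s^3+bs^2+cs+d=0: sum=-b, pairwise sum=c, product=-d.
b=-8, c=3, d=-7
r1+r2+r3 = 8
r1r2+r1r3+r2r3 = 3
r1r2r3 = 7


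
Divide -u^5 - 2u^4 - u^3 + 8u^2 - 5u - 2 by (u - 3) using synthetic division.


Synthetic division with c = 3. Coefficients: -1, -2, -1, 8, -5, -2
Bring down -1.
  -1 * 3 = -3; -3 - 2 = -5
  -5 * 3 = -15; -15 - 1 = -16
  -16 * 3 = -48; -48 + 8 = -40
  -40 * 3 = -120; -120 - 5 = -125
  -125 * 3 = -375; -375 - 2 = -377
Quotient: -u^4 - 5u^3 - 16u^2 - 40u - 125, Remainder: -377


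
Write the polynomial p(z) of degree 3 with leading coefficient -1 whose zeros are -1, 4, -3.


p(z) = -(z + 1)(z - 4)(z + 3)
Expand: -z^3 + 13z + 12


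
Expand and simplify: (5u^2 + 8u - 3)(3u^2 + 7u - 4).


Distribute each term of the first polynomial:
  (5u^2)(3u^2 + 7u - 4) = 15u^4 + 35u^3 - 20u^2
  (8u)(3u^2 + 7u - 4) = 24u^3 + 56u^2 - 32u
  (-3)(3u^2 + 7u - 4) = -9u^2 - 21u + 12
Sum: 15u^4 + 59u^3 + 27u^2 - 53u + 12


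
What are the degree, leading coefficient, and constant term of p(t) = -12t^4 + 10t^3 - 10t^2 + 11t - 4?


Highest power of t is 4, with coefficient -12. Constant term is -4.
Degree = 4, leading coefficient = -12, constant term = -4


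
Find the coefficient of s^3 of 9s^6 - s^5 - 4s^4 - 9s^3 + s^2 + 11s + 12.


Read off the coefficient of s^3: -9


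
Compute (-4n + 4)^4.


Expand (-4n + 4)^4 by repeated multiplication:
  (-4n + 4)^2 = 16n^2 - 32n + 16
  (-4n + 4)^3 = -64n^3 + 192n^2 - 192n + 64
= 256n^4 - 1024n^3 + 1536n^2 - 1024n + 256


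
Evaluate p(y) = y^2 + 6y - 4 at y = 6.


Using direct substitution:
  1 * (6)^2 = 36
  6 * (6)^1 = 36
  constant: -4
Sum = 36 + 36 - 4 = 68


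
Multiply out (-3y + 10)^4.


Expand (-3y + 10)^4 by repeated multiplication:
  (-3y + 10)^2 = 9y^2 - 60y + 100
  (-3y + 10)^3 = -27y^3 + 270y^2 - 900y + 1000
= 81y^4 - 1080y^3 + 5400y^2 - 12000y + 10000


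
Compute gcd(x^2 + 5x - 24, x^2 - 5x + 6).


Factor each:
  x^2 + 5x - 24 = (x - 3)(x + 8)
  x^2 - 5x + 6 = (x - 3)(x - 2)
Common monic factor: x - 3


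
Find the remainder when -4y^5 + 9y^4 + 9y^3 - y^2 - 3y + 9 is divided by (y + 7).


By the Remainder Theorem, the remainder equals p(-7):
  -4*(-7)^5 = 67228
  9*(-7)^4 = 21609
  9*(-7)^3 = -3087
  -1*(-7)^2 = -49
  -3*(-7)^1 = 21
  constant: 9
Sum: 67228 + 21609 - 3087 - 49 + 21 + 9 = 85731


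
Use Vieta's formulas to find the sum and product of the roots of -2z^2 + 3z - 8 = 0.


For az^2+bz+c=0: sum = -b/a, product = c/a.
a=-2, b=3, c=-8
Sum = -(3)/-2 = 3/2
Product = (-8)/-2 = 4


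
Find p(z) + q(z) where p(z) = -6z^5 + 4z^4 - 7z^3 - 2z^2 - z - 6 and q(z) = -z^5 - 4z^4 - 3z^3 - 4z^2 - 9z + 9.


Align terms by degree and add:
  -6z^5 + 4z^4 - 7z^3 - 2z^2 - z - 6
  -z^5 - 4z^4 - 3z^3 - 4z^2 - 9z + 9
= -7z^5 - 10z^3 - 6z^2 - 10z + 3


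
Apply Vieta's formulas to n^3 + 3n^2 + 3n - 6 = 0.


Monic cubic n^3+bn^2+cn+d=0: sum=-b, pairwise sum=c, product=-d.
b=3, c=3, d=-6
r1+r2+r3 = -3
r1r2+r1r3+r2r3 = 3
r1r2r3 = 6


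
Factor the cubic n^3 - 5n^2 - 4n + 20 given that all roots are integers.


Try integer roots (divisors of 20). n=5: p(5)=0.
Divide out (n - 5): quotient is n^2 - 4.
Factor the quadratic: (n - 2)(n + 2)
Result: (n - 5)(n - 2)(n + 2)


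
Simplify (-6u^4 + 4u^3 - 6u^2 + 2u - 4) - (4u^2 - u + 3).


Distribute the minus sign:
  (-6u^4 + 4u^3 - 6u^2 + 2u - 4)
- (4u^2 - u + 3)
Negate second polynomial: -4u^2 + u - 3
Add: -6u^4 + 4u^3 - 10u^2 + 3u - 7


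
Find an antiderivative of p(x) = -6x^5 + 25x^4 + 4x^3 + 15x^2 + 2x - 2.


Reverse power rule on each term:
  ∫ -6x^5 dx = -x^6
  ∫ 25x^4 dx = 5x^5
  ∫ 4x^3 dx = x^4
  ∫ 15x^2 dx = 5x^3
  ∫ 2x dx = x^2
  ∫ -2 dx = -2x
F(x) = -x^6 + 5x^5 + x^4 + 5x^3 + x^2 - 2x + C


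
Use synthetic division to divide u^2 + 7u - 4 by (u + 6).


Synthetic division with c = -6. Coefficients: 1, 7, -4
Bring down 1.
  1 * -6 = -6; -6 + 7 = 1
  1 * -6 = -6; -6 - 4 = -10
Quotient: u + 1, Remainder: -10


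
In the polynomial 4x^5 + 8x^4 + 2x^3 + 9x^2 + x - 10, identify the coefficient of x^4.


Read off the coefficient of x^4: 8


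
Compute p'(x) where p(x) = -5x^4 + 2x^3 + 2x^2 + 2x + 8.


Apply the power rule term by term:
  d/dx(-5x^4) = -20x^3
  d/dx(2x^3) = 6x^2
  d/dx(2x^2) = 4x
  d/dx(2x) = 2
  d/dx(8) = 0
p'(x) = -20x^3 + 6x^2 + 4x + 2


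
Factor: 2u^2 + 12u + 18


Roots satisfy r1 + r2 = -b/a = -6 and r1*r2 = c/a = 9.
So r1 = -3, r2 = -3.
2u^2 + 12u + 18 = 2(u - r1)(u - r2) = 2(u + 3)(u + 3)


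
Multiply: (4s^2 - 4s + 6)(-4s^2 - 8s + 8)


Distribute each term of the first polynomial:
  (4s^2)(-4s^2 - 8s + 8) = -16s^4 - 32s^3 + 32s^2
  (-4s)(-4s^2 - 8s + 8) = 16s^3 + 32s^2 - 32s
  (6)(-4s^2 - 8s + 8) = -24s^2 - 48s + 48
Sum: -16s^4 - 16s^3 + 40s^2 - 80s + 48


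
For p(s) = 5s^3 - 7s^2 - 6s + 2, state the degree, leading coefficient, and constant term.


Highest power of s is 3, with coefficient 5. Constant term is 2.
Degree = 3, leading coefficient = 5, constant term = 2


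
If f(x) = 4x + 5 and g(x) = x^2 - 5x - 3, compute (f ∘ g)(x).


Substitute g(x) into f:
f(g(x)) = 4*(x^2 - 5x - 3) + 5
Expand and combine: 4x^2 - 20x - 7


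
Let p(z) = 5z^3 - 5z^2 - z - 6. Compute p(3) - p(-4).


p(3) = 81
p(-4) = -402
p(3) - p(-4) = 81 + 402 = 483


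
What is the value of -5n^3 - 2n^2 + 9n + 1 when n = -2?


Using direct substitution:
  -5 * (-2)^3 = 40
  -2 * (-2)^2 = -8
  9 * (-2)^1 = -18
  constant: 1
Sum = 40 - 8 - 18 + 1 = 15


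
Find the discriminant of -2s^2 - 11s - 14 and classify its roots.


D = b^2 - 4ac = (-11)^2 - 4(-2)(-14) = 121 - 112 = 9
Since D > 0: two distinct rational roots


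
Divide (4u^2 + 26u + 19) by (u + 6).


(4u^2 + 26u + 19) / (u + 6)
Step 1: 4u * (u + 6) = 4u^2 + 24u; subtract.
Step 2: 2 * (u + 6) = 2u + 12; subtract.
Quotient: 4u + 2, Remainder: 7


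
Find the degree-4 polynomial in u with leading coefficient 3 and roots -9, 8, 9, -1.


p(u) = 3(u + 9)(u - 8)(u - 9)(u + 1)
Expand: 3u^4 - 21u^3 - 267u^2 + 1701u + 1944


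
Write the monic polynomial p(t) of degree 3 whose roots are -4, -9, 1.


p(t) = (t + 4)(t + 9)(t - 1)
Expand: t^3 + 12t^2 + 23t - 36


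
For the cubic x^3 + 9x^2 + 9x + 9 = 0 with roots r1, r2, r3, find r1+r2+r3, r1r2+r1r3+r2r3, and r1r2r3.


Monic cubic x^3+bx^2+cx+d=0: sum=-b, pairwise sum=c, product=-d.
b=9, c=9, d=9
r1+r2+r3 = -9
r1r2+r1r3+r2r3 = 9
r1r2r3 = -9


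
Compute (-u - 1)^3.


Expand (-u - 1)^3 by repeated multiplication:
  (-u - 1)^2 = u^2 + 2u + 1
= -u^3 - 3u^2 - 3u - 1


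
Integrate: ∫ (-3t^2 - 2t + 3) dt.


Reverse power rule on each term:
  ∫ -3t^2 dt = -t^3
  ∫ -2t dt = -t^2
  ∫ 3 dt = 3t
F(t) = -t^3 - t^2 + 3t + C


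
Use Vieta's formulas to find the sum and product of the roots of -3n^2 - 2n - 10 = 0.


For an^2+bn+c=0: sum = -b/a, product = c/a.
a=-3, b=-2, c=-10
Sum = -(-2)/-3 = -2/3
Product = (-10)/-3 = 10/3


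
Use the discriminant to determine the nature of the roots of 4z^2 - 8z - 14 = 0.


D = b^2 - 4ac = (-8)^2 - 4(4)(-14) = 64 + 224 = 288
Since D > 0: two distinct irrational roots


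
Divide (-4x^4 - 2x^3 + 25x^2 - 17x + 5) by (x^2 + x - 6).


(-4x^4 - 2x^3 + 25x^2 - 17x + 5) / (x^2 + x - 6)
Step 1: -4x^2 * (x^2 + x - 6) = -4x^4 - 4x^3 + 24x^2; subtract.
Step 2: 2x * (x^2 + x - 6) = 2x^3 + 2x^2 - 12x; subtract.
Step 3: -1 * (x^2 + x - 6) = -x^2 - x + 6; subtract.
Quotient: -4x^2 + 2x - 1, Remainder: -4x - 1


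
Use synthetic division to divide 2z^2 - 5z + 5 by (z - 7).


Synthetic division with c = 7. Coefficients: 2, -5, 5
Bring down 2.
  2 * 7 = 14; 14 - 5 = 9
  9 * 7 = 63; 63 + 5 = 68
Quotient: 2z + 9, Remainder: 68


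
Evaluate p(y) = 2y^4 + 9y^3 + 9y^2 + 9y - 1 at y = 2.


Using direct substitution:
  2 * (2)^4 = 32
  9 * (2)^3 = 72
  9 * (2)^2 = 36
  9 * (2)^1 = 18
  constant: -1
Sum = 32 + 72 + 36 + 18 - 1 = 157


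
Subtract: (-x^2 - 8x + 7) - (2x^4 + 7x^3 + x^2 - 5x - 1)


Distribute the minus sign:
  (-x^2 - 8x + 7)
- (2x^4 + 7x^3 + x^2 - 5x - 1)
Negate second polynomial: -2x^4 - 7x^3 - x^2 + 5x + 1
Add: -2x^4 - 7x^3 - 2x^2 - 3x + 8


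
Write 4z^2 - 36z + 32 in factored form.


Roots satisfy r1 + r2 = -b/a = 9 and r1*r2 = c/a = 8.
So r1 = 8, r2 = 1.
4z^2 - 36z + 32 = 4(z - r1)(z - r2) = 4(z - 8)(z - 1)


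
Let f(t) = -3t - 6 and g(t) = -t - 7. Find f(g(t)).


Substitute g(t) into f:
f(g(t)) = -3*(-t - 7) + (-6)
Expand and combine: 3t + 15


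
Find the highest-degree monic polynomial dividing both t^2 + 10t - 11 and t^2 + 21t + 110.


Factor each:
  t^2 + 10t - 11 = (t + 11)(t - 1)
  t^2 + 21t + 110 = (t + 11)(t + 10)
Common monic factor: t + 11


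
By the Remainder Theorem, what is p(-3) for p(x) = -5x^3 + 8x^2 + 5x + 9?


By the Remainder Theorem, the remainder equals p(-3):
  -5*(-3)^3 = 135
  8*(-3)^2 = 72
  5*(-3)^1 = -15
  constant: 9
Sum: 135 + 72 - 15 + 9 = 201


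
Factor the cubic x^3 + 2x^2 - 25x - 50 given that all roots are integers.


Try integer roots (divisors of -50). x=-2: p(-2)=0.
Divide out (x + 2): quotient is x^2 - 25.
Factor the quadratic: (x + 5)(x - 5)
Result: (x + 2)(x + 5)(x - 5)


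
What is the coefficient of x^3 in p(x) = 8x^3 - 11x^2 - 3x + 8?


Read off the coefficient of x^3: 8


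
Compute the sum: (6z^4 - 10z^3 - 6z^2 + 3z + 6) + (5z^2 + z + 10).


Align terms by degree and add:
  6z^4 - 10z^3 - 6z^2 + 3z + 6
+ 5z^2 + z + 10
= 6z^4 - 10z^3 - z^2 + 4z + 16


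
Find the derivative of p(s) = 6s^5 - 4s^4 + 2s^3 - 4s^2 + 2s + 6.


Apply the power rule term by term:
  d/ds(6s^5) = 30s^4
  d/ds(-4s^4) = -16s^3
  d/ds(2s^3) = 6s^2
  d/ds(-4s^2) = -8s
  d/ds(2s) = 2
  d/ds(6) = 0
p'(s) = 30s^4 - 16s^3 + 6s^2 - 8s + 2
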